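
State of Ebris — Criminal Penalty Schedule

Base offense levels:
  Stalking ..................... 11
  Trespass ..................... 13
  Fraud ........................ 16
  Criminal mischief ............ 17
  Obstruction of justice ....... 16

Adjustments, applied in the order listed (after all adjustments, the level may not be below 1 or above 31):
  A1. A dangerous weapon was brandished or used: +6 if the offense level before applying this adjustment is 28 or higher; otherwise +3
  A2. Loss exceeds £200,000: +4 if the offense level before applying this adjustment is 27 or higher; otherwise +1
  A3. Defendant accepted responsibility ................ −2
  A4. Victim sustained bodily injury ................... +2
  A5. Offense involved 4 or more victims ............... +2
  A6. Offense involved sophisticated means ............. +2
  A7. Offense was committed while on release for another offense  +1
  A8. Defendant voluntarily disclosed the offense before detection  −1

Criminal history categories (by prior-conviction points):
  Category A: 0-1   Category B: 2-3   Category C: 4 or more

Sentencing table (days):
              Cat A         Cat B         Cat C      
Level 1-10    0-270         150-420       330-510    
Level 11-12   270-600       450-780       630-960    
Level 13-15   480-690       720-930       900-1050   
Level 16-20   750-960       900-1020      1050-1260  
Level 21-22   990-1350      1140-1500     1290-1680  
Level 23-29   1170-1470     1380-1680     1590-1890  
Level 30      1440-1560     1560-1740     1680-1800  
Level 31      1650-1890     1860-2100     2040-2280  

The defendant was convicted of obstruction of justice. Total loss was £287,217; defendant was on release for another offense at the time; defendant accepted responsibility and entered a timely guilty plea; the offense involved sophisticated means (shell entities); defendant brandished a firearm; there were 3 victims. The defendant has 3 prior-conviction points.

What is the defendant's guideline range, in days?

1140-1500 days

Base offense level for obstruction of justice: 16.
A1 applies (level before this adjustment is 16 < 28, so +3): 16 + 3 = 19.
A2 applies (level before this adjustment is 19 < 27, so +1): 19 + 1 = 20.
A3 applies: 20 − 2 = 18.
A4 does not apply.
A6 applies: 18 + 2 = 20.
A7 applies: 20 + 1 = 21.
Final offense level: 21.
Criminal history: 3 prior points → Category B (2-3).
Level 21 falls in the 21-22 band.
Grid: Level 21-22 × Category B = 1140-1500 days.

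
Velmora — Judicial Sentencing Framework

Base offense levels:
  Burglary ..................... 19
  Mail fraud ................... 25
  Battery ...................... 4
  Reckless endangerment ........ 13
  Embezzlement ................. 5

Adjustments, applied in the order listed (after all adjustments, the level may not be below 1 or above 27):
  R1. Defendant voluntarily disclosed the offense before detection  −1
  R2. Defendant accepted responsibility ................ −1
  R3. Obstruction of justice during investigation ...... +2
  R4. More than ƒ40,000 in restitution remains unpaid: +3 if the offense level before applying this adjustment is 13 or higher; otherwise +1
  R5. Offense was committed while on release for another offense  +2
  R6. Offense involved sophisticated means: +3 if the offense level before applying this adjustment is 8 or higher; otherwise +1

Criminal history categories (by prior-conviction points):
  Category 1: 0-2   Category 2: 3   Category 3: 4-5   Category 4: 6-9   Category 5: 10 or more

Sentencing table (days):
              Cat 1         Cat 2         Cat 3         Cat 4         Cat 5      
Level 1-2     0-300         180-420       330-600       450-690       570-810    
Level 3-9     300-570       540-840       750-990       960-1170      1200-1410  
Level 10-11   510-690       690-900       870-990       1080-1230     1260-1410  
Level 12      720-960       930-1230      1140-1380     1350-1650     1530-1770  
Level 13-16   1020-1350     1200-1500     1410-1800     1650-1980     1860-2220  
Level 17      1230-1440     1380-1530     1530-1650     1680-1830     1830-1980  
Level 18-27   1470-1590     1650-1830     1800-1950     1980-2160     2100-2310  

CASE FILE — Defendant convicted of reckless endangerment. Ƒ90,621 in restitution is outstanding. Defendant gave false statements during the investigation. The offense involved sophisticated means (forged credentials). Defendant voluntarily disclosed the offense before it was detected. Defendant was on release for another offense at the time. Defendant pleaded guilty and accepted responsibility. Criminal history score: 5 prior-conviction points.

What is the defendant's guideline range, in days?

Base offense level for reckless endangerment: 13.
R1 applies: 13 − 1 = 12.
R2 applies: 12 − 1 = 11.
R3 applies: 11 + 2 = 13.
R4 applies (level before this adjustment is 13 ≥ 13, so +3): 13 + 3 = 16.
R5 applies: 16 + 2 = 18.
R6 applies (level before this adjustment is 18 ≥ 8, so +3): 18 + 3 = 21.
Final offense level: 21.
Criminal history: 5 prior points → Category 3 (4-5).
Level 21 falls in the 18-27 band.
Grid: Level 18-27 × Category 3 = 1800-1950 days.

1800-1950 days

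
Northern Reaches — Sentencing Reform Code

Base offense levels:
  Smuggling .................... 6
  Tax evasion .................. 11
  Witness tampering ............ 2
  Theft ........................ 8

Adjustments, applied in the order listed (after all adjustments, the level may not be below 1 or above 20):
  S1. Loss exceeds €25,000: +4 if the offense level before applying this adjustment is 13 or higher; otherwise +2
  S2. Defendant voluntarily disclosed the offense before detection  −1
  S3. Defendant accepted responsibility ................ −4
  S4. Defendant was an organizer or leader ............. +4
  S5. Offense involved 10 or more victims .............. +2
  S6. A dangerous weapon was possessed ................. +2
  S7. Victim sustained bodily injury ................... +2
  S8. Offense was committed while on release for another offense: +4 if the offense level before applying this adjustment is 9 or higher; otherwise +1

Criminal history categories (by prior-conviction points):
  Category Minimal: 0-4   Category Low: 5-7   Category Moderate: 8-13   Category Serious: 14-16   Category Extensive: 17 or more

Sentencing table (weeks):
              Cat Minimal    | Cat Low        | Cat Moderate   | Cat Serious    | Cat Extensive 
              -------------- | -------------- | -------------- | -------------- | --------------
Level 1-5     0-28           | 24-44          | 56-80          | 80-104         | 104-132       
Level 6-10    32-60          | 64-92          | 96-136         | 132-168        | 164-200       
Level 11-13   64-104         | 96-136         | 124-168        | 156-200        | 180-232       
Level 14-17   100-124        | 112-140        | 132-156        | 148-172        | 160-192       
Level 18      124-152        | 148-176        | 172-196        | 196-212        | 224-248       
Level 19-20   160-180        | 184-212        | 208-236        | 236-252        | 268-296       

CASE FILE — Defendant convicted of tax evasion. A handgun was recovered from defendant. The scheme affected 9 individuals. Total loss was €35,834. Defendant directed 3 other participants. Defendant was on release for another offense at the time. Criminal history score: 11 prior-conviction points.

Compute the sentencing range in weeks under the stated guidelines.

208-236 weeks

Base offense level for tax evasion: 11.
S1 applies (level before this adjustment is 11 < 13, so +2): 11 + 2 = 13.
S3 does not apply.
S4 applies: 13 + 4 = 17.
S6 applies: 17 + 2 = 19.
S8 applies (level before this adjustment is 19 ≥ 9, so +4): 19 + 4 = 23.
Level 23 exceeds the maximum of 20; capped at 20.
Final offense level: 20.
Criminal history: 11 prior points → Category Moderate (8-13).
Level 20 falls in the 19-20 band.
Grid: Level 19-20 × Category Moderate = 208-236 weeks.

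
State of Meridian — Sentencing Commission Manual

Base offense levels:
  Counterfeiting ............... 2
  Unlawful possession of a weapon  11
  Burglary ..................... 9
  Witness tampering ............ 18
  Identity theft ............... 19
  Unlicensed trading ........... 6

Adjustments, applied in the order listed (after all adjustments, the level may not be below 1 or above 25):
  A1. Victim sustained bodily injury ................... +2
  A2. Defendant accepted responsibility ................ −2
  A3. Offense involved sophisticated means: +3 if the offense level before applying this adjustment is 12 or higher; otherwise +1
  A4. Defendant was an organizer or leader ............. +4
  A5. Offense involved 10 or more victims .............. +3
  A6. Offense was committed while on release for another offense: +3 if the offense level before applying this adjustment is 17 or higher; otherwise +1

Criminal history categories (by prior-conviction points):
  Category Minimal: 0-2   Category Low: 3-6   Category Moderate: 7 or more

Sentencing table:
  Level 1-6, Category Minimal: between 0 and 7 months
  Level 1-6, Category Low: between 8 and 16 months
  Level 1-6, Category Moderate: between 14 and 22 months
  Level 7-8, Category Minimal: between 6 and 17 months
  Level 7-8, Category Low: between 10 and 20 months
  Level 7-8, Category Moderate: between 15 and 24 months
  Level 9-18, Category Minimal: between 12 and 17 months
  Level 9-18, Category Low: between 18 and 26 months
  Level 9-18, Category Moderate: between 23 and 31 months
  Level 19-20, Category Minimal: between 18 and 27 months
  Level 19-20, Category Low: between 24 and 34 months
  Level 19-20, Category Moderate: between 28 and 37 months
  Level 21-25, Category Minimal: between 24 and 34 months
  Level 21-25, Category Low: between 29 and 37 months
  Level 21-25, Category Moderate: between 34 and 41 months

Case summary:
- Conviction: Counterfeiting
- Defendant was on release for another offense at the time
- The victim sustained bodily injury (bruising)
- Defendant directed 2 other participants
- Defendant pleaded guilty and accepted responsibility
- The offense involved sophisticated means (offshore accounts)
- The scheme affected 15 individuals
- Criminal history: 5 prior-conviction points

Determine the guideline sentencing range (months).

18-26 months

Base offense level for counterfeiting: 2.
A1 applies: 2 + 2 = 4.
A2 applies: 4 − 2 = 2.
A3 applies (level before this adjustment is 2 < 12, so +1): 2 + 1 = 3.
A4 applies: 3 + 4 = 7.
A5 applies: 7 + 3 = 10.
A6 applies (level before this adjustment is 10 < 17, so +1): 10 + 1 = 11.
Final offense level: 11.
Criminal history: 5 prior points → Category Low (3-6).
Level 11 falls in the 9-18 band.
Grid: Level 9-18 × Category Low = 18-26 months.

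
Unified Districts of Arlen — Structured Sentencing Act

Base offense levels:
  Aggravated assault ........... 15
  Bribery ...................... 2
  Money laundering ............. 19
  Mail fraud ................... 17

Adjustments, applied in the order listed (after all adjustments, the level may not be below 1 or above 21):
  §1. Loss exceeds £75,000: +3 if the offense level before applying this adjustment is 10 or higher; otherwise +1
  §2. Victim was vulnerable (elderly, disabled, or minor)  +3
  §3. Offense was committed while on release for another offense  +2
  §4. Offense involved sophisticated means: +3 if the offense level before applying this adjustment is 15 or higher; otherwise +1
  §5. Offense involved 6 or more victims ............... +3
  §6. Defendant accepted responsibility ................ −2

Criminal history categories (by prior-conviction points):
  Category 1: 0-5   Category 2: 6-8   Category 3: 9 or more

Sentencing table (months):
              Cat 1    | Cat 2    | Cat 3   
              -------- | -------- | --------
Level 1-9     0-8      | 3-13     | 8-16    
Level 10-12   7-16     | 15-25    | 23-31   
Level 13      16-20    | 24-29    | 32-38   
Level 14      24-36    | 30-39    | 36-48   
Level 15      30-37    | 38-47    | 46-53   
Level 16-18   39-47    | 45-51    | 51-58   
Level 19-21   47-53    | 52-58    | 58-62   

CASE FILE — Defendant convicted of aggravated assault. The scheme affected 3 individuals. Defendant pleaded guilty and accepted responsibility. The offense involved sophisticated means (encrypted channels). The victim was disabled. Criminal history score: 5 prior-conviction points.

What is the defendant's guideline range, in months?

Base offense level for aggravated assault: 15.
§1 does not apply.
§2 applies: 15 + 3 = 18.
§3 does not apply.
§4 applies (level before this adjustment is 18 ≥ 15, so +3): 18 + 3 = 21.
§5 does not apply.
§6 applies: 21 − 2 = 19.
Final offense level: 19.
Criminal history: 5 prior points → Category 1 (0-5).
Level 19 falls in the 19-21 band.
Grid: Level 19-21 × Category 1 = 47-53 months.

47-53 months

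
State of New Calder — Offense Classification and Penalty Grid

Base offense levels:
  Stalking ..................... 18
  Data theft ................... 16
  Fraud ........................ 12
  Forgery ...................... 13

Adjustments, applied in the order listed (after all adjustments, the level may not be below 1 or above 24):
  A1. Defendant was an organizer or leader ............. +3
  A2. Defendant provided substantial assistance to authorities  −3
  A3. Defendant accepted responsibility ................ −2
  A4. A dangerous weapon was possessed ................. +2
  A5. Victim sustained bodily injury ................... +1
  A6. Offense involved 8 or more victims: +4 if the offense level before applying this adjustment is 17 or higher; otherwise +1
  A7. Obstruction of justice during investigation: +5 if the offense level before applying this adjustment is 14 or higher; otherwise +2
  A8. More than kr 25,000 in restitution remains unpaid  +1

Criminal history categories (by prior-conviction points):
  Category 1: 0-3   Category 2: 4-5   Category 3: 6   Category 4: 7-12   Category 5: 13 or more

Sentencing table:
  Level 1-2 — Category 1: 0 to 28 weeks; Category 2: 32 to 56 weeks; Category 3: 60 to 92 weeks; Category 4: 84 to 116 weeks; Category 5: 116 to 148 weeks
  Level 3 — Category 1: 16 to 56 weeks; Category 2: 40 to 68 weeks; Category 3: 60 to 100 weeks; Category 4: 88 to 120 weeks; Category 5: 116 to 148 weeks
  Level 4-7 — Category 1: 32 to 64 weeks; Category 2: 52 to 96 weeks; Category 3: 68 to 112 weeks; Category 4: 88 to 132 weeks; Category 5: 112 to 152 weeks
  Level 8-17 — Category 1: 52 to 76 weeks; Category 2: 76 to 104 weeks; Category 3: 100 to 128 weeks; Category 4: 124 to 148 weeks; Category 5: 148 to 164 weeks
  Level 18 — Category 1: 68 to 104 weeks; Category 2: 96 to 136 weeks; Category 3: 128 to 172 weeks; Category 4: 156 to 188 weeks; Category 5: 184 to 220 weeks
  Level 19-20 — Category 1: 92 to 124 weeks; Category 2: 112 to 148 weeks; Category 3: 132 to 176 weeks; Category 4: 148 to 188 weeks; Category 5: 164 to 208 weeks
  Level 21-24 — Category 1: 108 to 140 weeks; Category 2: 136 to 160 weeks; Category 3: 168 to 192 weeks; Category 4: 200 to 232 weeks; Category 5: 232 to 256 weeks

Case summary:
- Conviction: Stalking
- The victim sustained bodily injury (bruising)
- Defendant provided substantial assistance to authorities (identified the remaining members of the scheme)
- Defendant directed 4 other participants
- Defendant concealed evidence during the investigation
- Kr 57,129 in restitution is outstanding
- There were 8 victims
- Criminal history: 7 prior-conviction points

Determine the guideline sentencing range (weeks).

Base offense level for stalking: 18.
A1 applies: 18 + 3 = 21.
A2 applies: 21 − 3 = 18.
A4 does not apply.
A5 applies: 18 + 1 = 19.
A6 applies (level before this adjustment is 19 ≥ 17, so +4): 19 + 4 = 23.
A7 applies (level before this adjustment is 23 ≥ 14, so +5): 23 + 5 = 28.
A8 applies: 28 + 1 = 29.
Level 29 exceeds the maximum of 24; capped at 24.
Final offense level: 24.
Criminal history: 7 prior points → Category 4 (7-12).
Level 24 falls in the 21-24 band.
Grid: Level 21-24 × Category 4 = 200-232 weeks.

200-232 weeks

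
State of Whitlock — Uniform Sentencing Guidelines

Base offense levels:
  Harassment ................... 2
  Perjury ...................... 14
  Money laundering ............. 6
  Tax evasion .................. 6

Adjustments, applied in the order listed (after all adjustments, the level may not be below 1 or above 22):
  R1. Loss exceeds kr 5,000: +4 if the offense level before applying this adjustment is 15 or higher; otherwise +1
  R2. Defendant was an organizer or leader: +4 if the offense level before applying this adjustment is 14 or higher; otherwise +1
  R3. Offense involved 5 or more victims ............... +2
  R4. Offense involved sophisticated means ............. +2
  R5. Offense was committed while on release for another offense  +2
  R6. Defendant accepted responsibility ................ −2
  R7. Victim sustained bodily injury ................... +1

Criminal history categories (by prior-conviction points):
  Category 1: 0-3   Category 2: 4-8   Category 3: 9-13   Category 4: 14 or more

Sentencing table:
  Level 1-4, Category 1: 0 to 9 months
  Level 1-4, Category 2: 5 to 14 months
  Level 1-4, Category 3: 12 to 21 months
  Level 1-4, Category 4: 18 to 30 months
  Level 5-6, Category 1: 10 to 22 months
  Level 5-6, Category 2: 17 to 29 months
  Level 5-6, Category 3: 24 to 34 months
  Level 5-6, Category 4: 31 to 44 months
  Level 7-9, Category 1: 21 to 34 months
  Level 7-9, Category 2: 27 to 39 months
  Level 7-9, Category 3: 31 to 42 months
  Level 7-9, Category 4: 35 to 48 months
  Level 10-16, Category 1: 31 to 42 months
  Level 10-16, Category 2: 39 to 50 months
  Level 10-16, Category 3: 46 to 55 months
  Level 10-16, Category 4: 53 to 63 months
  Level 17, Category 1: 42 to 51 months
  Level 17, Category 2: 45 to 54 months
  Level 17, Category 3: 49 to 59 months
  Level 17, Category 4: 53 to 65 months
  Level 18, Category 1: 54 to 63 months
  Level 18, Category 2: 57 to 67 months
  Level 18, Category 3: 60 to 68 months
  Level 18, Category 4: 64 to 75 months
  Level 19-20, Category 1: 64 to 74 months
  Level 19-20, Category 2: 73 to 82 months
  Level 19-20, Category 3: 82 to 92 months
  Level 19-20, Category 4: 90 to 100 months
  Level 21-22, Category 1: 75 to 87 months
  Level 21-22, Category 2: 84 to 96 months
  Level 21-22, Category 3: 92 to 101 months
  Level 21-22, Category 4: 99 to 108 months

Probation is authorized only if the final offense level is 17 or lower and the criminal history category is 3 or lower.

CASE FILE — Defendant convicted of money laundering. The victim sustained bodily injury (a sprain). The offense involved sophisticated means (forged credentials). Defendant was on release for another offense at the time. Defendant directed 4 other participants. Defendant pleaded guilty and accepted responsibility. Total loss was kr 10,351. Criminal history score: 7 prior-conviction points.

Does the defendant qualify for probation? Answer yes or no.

Yes

Base offense level for money laundering: 6.
R1 applies (level before this adjustment is 6 < 15, so +1): 6 + 1 = 7.
R2 applies (level before this adjustment is 7 < 14, so +1): 7 + 1 = 8.
R4 applies: 8 + 2 = 10.
R5 applies: 10 + 2 = 12.
R6 applies: 12 − 2 = 10.
R7 applies: 10 + 1 = 11.
Final offense level: 11.
Criminal history: 7 prior points → Category 2 (4-8).
Level 11 falls in the 10-16 band.
Grid: Level 10-16 × Category 2 = 39-50 months.
Probation check: level 11 ≤ 17 and category 2 ≤ 3 → eligible.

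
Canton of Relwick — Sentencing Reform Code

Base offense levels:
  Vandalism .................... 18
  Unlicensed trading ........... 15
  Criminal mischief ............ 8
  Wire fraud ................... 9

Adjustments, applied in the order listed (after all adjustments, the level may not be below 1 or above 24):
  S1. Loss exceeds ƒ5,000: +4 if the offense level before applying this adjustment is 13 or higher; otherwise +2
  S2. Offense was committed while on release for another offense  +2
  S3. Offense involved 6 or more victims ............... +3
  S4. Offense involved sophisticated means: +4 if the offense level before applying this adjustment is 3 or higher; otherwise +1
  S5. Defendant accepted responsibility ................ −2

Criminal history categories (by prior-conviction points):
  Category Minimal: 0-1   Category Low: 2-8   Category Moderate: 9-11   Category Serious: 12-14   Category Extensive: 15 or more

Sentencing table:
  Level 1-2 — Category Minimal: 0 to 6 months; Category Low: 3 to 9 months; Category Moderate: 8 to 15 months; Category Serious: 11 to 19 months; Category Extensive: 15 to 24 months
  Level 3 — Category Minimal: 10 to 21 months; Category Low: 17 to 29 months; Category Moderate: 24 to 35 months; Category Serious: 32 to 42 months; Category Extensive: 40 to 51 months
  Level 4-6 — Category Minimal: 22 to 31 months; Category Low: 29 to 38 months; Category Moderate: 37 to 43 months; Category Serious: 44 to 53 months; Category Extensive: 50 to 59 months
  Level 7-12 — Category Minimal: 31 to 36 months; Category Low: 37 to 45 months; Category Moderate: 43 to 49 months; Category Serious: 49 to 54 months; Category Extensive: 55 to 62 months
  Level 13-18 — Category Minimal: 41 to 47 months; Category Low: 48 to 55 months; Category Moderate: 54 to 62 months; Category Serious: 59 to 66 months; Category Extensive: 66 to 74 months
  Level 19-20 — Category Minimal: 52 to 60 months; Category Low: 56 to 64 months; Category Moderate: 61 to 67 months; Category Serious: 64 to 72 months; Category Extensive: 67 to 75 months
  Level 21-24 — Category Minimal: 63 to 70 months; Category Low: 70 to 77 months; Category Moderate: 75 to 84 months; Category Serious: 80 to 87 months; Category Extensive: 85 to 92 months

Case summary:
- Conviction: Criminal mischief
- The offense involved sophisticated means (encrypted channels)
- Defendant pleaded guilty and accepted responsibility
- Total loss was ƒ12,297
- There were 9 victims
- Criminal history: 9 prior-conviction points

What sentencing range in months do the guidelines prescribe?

Base offense level for criminal mischief: 8.
S1 applies (level before this adjustment is 8 < 13, so +2): 8 + 2 = 10.
S2 does not apply.
S3 applies: 10 + 3 = 13.
S4 applies (level before this adjustment is 13 ≥ 3, so +4): 13 + 4 = 17.
S5 applies: 17 − 2 = 15.
Final offense level: 15.
Criminal history: 9 prior points → Category Moderate (9-11).
Level 15 falls in the 13-18 band.
Grid: Level 13-18 × Category Moderate = 54-62 months.

54-62 months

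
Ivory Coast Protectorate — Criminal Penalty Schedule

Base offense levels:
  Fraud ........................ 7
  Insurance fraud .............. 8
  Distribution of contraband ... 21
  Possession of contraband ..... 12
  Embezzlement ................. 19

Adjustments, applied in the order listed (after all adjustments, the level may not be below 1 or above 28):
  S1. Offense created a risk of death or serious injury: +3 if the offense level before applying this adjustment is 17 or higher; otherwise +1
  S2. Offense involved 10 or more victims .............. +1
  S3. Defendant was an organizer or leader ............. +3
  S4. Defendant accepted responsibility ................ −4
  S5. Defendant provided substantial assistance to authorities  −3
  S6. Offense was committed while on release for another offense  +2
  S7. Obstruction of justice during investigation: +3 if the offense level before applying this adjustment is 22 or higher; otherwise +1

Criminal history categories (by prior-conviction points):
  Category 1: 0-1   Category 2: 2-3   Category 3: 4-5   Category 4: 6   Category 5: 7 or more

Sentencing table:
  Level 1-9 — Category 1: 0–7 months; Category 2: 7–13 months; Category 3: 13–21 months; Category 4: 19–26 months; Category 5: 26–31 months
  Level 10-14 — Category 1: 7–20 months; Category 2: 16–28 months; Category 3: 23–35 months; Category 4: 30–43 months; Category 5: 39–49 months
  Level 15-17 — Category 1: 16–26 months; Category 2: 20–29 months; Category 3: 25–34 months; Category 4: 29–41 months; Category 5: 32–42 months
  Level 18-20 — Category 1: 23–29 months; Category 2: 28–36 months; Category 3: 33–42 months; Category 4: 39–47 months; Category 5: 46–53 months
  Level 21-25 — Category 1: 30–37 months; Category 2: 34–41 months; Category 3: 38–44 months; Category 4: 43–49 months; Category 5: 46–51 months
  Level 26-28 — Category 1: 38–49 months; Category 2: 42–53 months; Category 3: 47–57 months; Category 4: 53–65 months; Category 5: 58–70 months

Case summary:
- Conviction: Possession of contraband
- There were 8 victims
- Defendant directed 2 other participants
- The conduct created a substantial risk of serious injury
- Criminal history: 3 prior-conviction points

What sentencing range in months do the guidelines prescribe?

Base offense level for possession of contraband: 12.
S1 applies (level before this adjustment is 12 < 17, so +1): 12 + 1 = 13.
S2 does not apply.
S3 applies: 13 + 3 = 16.
S5 does not apply.
S7 does not apply.
Final offense level: 16.
Criminal history: 3 prior points → Category 2 (2-3).
Level 16 falls in the 15-17 band.
Grid: Level 15-17 × Category 2 = 20-29 months.

20-29 months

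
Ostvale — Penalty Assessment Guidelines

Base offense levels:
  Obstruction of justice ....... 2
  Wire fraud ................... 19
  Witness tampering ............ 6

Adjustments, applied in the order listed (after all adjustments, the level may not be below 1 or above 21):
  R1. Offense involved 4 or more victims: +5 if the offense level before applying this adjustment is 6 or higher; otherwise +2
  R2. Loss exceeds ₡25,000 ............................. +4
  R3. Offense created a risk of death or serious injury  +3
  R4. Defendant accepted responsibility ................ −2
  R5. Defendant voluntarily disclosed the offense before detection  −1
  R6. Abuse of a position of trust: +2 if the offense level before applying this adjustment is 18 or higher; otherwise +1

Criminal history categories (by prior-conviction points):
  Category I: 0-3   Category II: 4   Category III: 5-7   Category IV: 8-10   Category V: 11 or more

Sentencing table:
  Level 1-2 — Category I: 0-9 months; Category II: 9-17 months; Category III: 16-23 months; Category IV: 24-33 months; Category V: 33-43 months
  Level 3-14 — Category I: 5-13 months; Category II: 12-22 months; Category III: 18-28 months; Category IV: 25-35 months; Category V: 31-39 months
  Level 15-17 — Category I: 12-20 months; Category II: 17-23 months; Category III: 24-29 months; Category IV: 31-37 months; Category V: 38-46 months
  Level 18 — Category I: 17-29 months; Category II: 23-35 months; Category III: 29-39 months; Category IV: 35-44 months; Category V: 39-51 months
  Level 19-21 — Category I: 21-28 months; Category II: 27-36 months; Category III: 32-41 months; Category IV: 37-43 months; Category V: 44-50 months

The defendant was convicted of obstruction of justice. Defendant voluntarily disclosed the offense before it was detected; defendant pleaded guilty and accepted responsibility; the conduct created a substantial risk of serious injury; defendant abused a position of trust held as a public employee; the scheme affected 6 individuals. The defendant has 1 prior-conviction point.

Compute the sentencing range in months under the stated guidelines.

Base offense level for obstruction of justice: 2.
R1 applies (level before this adjustment is 2 < 6, so +2): 2 + 2 = 4.
R3 applies: 4 + 3 = 7.
R4 applies: 7 − 2 = 5.
R5 applies: 5 − 1 = 4.
R6 applies (level before this adjustment is 4 < 18, so +1): 4 + 1 = 5.
Final offense level: 5.
Criminal history: 1 prior point → Category I (0-3).
Level 5 falls in the 3-14 band.
Grid: Level 3-14 × Category I = 5-13 months.

5-13 months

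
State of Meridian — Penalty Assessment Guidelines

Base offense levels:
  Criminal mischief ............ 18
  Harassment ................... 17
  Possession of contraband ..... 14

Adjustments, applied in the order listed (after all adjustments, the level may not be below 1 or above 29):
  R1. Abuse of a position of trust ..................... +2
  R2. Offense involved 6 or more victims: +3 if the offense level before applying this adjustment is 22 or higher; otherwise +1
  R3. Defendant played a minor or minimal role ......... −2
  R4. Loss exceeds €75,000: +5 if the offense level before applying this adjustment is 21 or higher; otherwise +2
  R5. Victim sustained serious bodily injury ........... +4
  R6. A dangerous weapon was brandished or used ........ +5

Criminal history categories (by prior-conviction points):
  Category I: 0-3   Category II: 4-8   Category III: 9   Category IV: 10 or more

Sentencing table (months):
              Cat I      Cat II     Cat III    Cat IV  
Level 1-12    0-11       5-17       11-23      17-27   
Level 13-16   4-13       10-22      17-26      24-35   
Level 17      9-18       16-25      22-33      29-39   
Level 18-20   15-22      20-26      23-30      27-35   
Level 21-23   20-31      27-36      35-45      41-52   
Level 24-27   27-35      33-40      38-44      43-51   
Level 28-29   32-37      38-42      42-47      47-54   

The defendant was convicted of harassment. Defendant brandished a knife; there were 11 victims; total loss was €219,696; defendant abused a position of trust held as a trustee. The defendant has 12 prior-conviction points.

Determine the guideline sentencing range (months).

Base offense level for harassment: 17.
R1 applies: 17 + 2 = 19.
R2 applies (level before this adjustment is 19 < 22, so +1): 19 + 1 = 20.
R4 applies (level before this adjustment is 20 < 21, so +2): 20 + 2 = 22.
R5 does not apply.
R6 applies: 22 + 5 = 27.
Final offense level: 27.
Criminal history: 12 prior points → Category IV (10+).
Level 27 falls in the 24-27 band.
Grid: Level 24-27 × Category IV = 43-51 months.

43-51 months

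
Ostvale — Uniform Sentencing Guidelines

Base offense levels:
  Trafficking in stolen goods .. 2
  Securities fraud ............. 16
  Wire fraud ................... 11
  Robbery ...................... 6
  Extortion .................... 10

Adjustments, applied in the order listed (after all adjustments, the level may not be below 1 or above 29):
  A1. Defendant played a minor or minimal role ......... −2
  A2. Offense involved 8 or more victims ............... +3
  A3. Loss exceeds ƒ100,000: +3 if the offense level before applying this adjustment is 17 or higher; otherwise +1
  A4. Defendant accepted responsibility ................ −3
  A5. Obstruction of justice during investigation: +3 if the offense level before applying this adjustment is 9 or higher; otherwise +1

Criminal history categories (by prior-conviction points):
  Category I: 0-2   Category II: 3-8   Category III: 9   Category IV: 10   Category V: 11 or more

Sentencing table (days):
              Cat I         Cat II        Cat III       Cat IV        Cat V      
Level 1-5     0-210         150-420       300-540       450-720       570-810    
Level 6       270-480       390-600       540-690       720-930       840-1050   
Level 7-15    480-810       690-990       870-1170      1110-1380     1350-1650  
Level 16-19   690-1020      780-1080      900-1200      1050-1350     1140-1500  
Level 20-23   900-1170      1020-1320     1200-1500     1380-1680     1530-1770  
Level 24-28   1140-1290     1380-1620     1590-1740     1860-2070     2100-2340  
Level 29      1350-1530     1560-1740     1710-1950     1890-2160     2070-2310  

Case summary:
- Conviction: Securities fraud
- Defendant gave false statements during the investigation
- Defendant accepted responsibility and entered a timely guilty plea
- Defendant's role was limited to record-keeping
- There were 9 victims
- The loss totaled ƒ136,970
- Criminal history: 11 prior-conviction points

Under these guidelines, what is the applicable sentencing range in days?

1530-1770 days

Base offense level for securities fraud: 16.
A1 applies: 16 − 2 = 14.
A2 applies: 14 + 3 = 17.
A3 applies (level before this adjustment is 17 ≥ 17, so +3): 17 + 3 = 20.
A4 applies: 20 − 3 = 17.
A5 applies (level before this adjustment is 17 ≥ 9, so +3): 17 + 3 = 20.
Final offense level: 20.
Criminal history: 11 prior points → Category V (11+).
Level 20 falls in the 20-23 band.
Grid: Level 20-23 × Category V = 1530-1770 days.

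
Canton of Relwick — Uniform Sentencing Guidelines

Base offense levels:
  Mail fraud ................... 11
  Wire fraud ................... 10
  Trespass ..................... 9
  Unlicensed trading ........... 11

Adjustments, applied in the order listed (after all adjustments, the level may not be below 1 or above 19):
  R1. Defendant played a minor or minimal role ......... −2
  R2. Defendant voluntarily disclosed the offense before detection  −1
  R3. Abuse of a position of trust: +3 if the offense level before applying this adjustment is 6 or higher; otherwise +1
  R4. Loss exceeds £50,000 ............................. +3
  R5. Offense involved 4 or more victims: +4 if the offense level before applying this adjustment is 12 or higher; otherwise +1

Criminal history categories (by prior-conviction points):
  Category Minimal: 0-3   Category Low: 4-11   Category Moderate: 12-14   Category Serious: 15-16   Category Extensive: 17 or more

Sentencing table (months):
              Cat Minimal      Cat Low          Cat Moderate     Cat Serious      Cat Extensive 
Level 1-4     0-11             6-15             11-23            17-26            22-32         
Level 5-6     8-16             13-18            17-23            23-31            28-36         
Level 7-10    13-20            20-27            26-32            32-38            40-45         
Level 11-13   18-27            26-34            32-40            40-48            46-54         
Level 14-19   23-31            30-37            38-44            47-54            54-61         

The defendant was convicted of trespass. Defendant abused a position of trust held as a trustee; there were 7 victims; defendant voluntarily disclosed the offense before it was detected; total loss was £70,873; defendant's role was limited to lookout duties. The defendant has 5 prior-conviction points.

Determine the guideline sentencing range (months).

Base offense level for trespass: 9.
R1 applies: 9 − 2 = 7.
R2 applies: 7 − 1 = 6.
R3 applies (level before this adjustment is 6 ≥ 6, so +3): 6 + 3 = 9.
R4 applies: 9 + 3 = 12.
R5 applies (level before this adjustment is 12 ≥ 12, so +4): 12 + 4 = 16.
Final offense level: 16.
Criminal history: 5 prior points → Category Low (4-11).
Level 16 falls in the 14-19 band.
Grid: Level 14-19 × Category Low = 30-37 months.

30-37 months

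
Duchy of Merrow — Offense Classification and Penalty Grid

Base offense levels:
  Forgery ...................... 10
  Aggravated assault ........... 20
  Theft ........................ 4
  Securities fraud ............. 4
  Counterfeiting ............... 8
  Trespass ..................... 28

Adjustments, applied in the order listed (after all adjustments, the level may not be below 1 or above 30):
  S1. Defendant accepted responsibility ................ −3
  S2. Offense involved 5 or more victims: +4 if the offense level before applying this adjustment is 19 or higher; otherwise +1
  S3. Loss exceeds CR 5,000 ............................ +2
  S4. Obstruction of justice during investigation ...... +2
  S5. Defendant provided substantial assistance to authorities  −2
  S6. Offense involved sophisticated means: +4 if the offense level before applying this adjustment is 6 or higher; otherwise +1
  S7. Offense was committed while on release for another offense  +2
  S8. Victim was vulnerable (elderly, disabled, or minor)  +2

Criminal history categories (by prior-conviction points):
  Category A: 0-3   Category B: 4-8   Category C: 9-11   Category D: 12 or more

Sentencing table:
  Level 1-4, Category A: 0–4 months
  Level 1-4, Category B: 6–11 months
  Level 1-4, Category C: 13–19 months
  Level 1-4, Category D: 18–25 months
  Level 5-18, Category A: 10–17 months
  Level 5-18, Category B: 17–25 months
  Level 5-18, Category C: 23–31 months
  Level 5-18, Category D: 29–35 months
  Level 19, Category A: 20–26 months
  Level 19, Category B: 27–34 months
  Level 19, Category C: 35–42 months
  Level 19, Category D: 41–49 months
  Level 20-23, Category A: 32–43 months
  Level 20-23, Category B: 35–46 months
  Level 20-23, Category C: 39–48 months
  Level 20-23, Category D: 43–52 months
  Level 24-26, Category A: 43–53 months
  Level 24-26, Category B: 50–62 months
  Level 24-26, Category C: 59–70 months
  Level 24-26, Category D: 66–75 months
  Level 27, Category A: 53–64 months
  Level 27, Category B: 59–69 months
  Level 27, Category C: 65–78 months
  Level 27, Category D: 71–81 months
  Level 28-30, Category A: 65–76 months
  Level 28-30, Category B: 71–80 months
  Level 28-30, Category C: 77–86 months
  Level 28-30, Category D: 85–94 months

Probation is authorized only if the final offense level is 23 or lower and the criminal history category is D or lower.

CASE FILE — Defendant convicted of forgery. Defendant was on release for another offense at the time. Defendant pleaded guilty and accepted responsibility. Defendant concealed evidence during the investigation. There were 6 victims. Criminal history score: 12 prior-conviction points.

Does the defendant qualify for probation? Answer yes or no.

Base offense level for forgery: 10.
S1 applies: 10 − 3 = 7.
S2 applies (level before this adjustment is 7 < 19, so +1): 7 + 1 = 8.
S4 applies: 8 + 2 = 10.
S5 does not apply.
S6 does not apply.
S7 applies: 10 + 2 = 12.
S8 does not apply.
Final offense level: 12.
Criminal history: 12 prior points → Category D (12+).
Level 12 falls in the 5-18 band.
Grid: Level 5-18 × Category D = 29-35 months.
Probation check: level 12 ≤ 23 and category D ≤ D → eligible.

Yes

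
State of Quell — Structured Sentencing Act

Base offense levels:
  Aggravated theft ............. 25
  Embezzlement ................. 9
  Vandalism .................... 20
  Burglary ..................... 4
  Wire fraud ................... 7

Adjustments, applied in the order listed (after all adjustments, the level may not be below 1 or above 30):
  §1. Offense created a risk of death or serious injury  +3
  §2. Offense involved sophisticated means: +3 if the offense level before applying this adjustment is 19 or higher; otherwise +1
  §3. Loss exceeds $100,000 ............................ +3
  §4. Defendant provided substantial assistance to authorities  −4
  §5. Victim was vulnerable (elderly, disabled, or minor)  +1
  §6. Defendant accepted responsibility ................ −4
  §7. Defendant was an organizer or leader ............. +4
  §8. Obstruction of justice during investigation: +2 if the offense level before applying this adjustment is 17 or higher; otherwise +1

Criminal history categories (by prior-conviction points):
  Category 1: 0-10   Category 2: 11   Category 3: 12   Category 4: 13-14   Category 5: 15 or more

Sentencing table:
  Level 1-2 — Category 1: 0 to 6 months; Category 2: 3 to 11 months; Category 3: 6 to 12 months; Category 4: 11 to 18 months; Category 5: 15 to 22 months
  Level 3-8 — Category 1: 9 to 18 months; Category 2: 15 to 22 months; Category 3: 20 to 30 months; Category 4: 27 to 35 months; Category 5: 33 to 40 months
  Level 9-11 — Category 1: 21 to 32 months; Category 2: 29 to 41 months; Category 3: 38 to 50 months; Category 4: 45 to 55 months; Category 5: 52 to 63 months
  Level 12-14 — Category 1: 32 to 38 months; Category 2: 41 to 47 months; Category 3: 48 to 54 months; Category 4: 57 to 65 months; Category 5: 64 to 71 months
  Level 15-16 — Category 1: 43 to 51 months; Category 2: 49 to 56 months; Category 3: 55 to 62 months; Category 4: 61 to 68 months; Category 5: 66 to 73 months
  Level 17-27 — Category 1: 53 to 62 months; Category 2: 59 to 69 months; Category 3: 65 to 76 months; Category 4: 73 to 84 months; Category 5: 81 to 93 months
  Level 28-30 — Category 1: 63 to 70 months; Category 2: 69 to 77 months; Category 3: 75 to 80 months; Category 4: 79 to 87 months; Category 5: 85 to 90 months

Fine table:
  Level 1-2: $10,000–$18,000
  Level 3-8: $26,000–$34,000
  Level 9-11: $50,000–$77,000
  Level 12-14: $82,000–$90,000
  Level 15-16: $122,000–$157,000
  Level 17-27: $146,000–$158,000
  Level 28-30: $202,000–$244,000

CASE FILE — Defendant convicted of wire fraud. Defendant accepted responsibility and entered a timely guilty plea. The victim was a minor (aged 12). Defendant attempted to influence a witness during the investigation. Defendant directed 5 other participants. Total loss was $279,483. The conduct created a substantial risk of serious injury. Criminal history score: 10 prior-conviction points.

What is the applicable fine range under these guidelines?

Base offense level for wire fraud: 7.
§1 applies: 7 + 3 = 10.
§3 applies: 10 + 3 = 13.
§4 does not apply.
§5 applies: 13 + 1 = 14.
§6 applies: 14 − 4 = 10.
§7 applies: 10 + 4 = 14.
§8 applies (level before this adjustment is 14 < 17, so +1): 14 + 1 = 15.
Final offense level: 15.
Level 15 falls in the 15-16 band.
Fine table: Level 15-16 → $122,000–$157,000.

$122,000–$157,000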